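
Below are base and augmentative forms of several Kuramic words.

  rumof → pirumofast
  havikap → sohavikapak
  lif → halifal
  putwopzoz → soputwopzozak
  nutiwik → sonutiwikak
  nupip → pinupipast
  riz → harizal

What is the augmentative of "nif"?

hanifal

lif and rumof both end in -f yet inflect differently (halifal, pirumofast), so the final letter is not what conditions the rule; the number of vowels is.
"nif" has 1 vowel. The stems with 1 vowel (riz → harizal, lif → halifal) add ha- … -al around the stem.
The other patterns: stems with 2 vowels add pi- … -ast around the stem; stems with 3 vowels add so- … -ak around the stem.
So nif → hanifal.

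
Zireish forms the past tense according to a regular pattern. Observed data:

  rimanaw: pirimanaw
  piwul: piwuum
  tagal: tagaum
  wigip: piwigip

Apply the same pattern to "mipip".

pimipip

"mipip" ends in -p. The one such stem in the data (wigip → piwigip) adds the prefix pi-, so the same rule applies.
The other pattern: stems ending in -l drop the final letter and add -um.
So mipip → pimipip.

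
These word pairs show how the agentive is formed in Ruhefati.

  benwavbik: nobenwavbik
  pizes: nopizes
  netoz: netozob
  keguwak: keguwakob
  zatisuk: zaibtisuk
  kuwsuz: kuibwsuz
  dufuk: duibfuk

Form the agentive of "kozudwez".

benwavbik and keguwak both end in -k yet inflect differently (nobenwavbik, keguwakob), so the final letter is not what conditions the rule; the last vowel is.
"kozudwez" has last vowel 'e'. The one such stem in the data (pizes → nopizes) adds the prefix no-, so the same rule applies.
The other patterns: stems whose last vowel is 'a' or 'o' add -ob; stems whose last vowel is 'u' insert -ib- after the first vowel.
So kozudwez → nokozudwez.

nokozudwez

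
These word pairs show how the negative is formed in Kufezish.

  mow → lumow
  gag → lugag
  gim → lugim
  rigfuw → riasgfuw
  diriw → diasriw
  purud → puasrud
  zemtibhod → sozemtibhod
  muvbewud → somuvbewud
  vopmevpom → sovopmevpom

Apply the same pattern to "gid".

lugid

"gid" has 1 vowel. The stems with 1 vowel (mow → lumow, gag → lugag, gim → lugim) add the prefix lu-.
The other patterns: stems with 2 vowels insert -as- after the first vowel; stems with 3 vowels add the prefix so-.
So gid → lugid.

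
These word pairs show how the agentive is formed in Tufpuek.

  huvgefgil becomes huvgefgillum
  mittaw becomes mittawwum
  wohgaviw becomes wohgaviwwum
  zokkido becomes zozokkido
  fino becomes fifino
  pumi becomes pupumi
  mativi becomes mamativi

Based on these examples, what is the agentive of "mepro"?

memepro

"mepro" ends in a vowel. The stems ending in a vowel (zokkido → zozokkido, fino → fifino, pumi → pupumi) repeat the first consonant+vowel as a prefix.
The other pattern: stems ending in a consonant double the final consonant and add -um.
So mepro → memepro.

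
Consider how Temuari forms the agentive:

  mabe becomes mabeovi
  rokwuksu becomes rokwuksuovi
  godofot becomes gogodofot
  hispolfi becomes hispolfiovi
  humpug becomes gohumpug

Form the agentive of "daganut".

godaganut

rokwuksu and humpug both have last vowel 'u' yet inflect differently (rokwuksuovi, gohumpug), so the last vowel is not what conditions the rule; whether the stem ends in a vowel or a consonant is.
"daganut" ends in a consonant. The stems ending in a consonant (humpug → gohumpug, godofot → gogodofot) add the prefix go-.
So daganut → godaganut.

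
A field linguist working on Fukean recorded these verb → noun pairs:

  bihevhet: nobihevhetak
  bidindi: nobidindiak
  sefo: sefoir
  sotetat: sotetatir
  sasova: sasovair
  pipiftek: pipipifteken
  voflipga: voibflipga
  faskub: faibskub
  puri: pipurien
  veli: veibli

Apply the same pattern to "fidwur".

fiibdwur

"fidwur" begins with f-. The one such stem in the data (faskub → faibskub) inserts -ib- after the first vowel (as do voflipga, veli), so the same rule applies.
So fidwur → fiibdwur.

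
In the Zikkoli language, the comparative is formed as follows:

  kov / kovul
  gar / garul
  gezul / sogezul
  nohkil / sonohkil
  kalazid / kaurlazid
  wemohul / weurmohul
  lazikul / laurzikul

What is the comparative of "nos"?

gezul and wemohul both end in -l yet inflect differently (sogezul, weurmohul), so the final letter is not what conditions the rule; the number of vowels is.
"nos" has 1 vowel. The stems with 1 vowel (kov → kovul, gar → garul) add -ul.
The other patterns: stems with 2 vowels add the prefix so-; stems with 3 vowels insert -ur- after the first vowel.
So nos → nosul.

nosul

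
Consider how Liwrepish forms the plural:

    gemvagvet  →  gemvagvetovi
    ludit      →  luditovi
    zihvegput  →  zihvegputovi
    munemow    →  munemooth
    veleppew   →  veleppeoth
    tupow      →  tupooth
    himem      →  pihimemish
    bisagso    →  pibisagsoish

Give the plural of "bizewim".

pibizewimish

"bizewim" ends in -m. The one such stem in the data (himem → pihimemish) adds pi- … -ish around the stem, so the same rule applies.
So bizewim → pibizewimish.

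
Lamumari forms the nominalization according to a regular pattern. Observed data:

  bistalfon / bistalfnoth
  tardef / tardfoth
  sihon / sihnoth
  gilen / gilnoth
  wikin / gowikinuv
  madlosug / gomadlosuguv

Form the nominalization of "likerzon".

likerznoth

"likerzon" has last vowel 'o'. The stems whose last vowel is 'o' (bistalfon → bistalfnoth, sihon → sihnoth) delete the last vowel and add -oth.
The other pattern: stems whose last vowel is 'i' or 'u' add go- … -uv around the stem.
So likerzon → likerznoth.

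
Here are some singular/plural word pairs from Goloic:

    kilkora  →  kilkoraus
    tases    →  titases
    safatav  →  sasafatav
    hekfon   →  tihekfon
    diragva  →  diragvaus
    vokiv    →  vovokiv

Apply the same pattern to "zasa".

zasaus

"zasa" ends in -a. The stems ending in -a (diragva → diragvaus, kilkora → kilkoraus) add -us.
So zasa → zasaus.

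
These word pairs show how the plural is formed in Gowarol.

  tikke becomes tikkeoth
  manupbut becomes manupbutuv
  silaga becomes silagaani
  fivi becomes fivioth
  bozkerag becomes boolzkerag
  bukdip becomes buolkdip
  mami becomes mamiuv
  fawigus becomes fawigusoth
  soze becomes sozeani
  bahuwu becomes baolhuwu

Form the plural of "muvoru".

muvoruuv

mami and fivi both end in -i yet inflect differently (mamiuv, fivioth), so the final letter is not what conditions the rule; the first letter is.
"muvoru" begins with m-. The stems beginning with m- (manupbut → manupbutuv, mami → mamiuv) add -uv.
The other patterns: stems beginning with s- add -ani; stems beginning with b- insert -ol- after the first vowel; stems beginning with f- or t- add -oth.
So muvoru → muvoruuv.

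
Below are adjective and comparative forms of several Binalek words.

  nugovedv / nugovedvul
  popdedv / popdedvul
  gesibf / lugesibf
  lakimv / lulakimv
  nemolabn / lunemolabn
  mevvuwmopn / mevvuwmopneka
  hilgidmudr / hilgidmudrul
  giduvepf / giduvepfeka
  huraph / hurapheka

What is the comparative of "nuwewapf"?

mevvuwmopn and nemolabn both end in -n yet inflect differently (mevvuwmopneka, lunemolabn), so the final letter is not what conditions the rule; the second-to-last letter is.
"nuwewapf" has second-to-last letter 'p'. The stems whose second-to-last letter is 'p' (giduvepf → giduvepfeka, huraph → hurapheka, mevvuwmopn → mevvuwmopneka) add -eka.
The other patterns: stems whose second-to-last letter is 'd' add -ul; stems whose second-to-last letter is 'b' or 'm' add the prefix lu-.
So nuwewapf → nuwewapfeka.

nuwewapfeka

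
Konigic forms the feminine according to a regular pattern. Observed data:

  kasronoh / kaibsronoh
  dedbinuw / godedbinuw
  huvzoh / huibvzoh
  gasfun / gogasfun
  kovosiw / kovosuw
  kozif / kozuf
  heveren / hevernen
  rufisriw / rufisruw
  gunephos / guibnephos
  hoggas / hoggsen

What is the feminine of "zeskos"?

zeibskos

dedbinuw and rufisriw both end in -w yet inflect differently (godedbinuw, rufisruw), so the final letter is not what conditions the rule; the last vowel is.
"zeskos" has last vowel 'o'. The stems whose last vowel is 'o' (gunephos → guibnephos, kasronoh → kaibsronoh, huvzoh → huibvzoh) insert -ib- after the first vowel.
The other patterns: stems whose last vowel is 'u' add the prefix go-; stems whose last vowel is 'i' change the last vowel to 'u'; stems whose last vowel is 'a' or 'e' delete the last vowel and add -en.
So zeskos → zeibskos.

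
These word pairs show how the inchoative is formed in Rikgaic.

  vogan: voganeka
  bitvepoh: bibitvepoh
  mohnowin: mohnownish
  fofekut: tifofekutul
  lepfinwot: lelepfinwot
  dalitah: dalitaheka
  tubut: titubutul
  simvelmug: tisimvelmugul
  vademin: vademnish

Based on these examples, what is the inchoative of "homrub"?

tihomrubul

mohnowin and vogan both end in -n yet inflect differently (mohnownish, voganeka), so the final letter is not what conditions the rule; the last vowel is.
"homrub" has last vowel 'u'. The stems whose last vowel is 'u' (fofekut → tifofekutul, tubut → titubutul, simvelmug → tisimvelmugul) add ti- … -ul around the stem.
So homrub → tihomrubul.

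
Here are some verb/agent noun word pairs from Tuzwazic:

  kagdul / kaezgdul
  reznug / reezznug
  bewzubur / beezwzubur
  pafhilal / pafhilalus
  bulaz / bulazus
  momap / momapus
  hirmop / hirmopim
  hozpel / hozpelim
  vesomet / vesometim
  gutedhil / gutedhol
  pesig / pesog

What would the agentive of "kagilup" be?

"kagilup" has last vowel 'u'. The stems whose last vowel is 'u' (kagdul → kaezgdul, reznug → reezznug, bewzubur → beezwzubur) insert -ez- after the first vowel.
So kagilup → kaezgilup.

kaezgilup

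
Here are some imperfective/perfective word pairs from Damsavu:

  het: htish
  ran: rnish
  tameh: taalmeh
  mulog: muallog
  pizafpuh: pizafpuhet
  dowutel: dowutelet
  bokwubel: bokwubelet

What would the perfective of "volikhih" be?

tameh and pizafpuh both end in -h yet inflect differently (taalmeh, pizafpuhet), so the final letter is not what conditions the rule; the number of vowels is.
"volikhih" has 3 vowels. The stems with 3 vowels (pizafpuh → pizafpuhet, dowutel → dowutelet, bokwubel → bokwubelet) add -et.
The other patterns: stems with 1 vowel delete the last vowel and add -ish; stems with 2 vowels insert -al- after the first vowel.
So volikhih → volikhihet.

volikhihet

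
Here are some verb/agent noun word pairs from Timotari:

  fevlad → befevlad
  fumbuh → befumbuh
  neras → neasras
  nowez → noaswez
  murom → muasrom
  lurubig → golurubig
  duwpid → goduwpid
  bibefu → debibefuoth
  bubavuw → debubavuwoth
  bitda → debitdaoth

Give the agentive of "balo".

debalooth

fevlad and duwpid both end in -d yet inflect differently (befevlad, goduwpid), so the final letter is not what conditions the rule; the first letter is.
"balo" begins with b-. The stems beginning with b- (bibefu → debibefuoth, bubavuw → debubavuwoth, bitda → debitdaoth) add de- … -oth around the stem.
So balo → debalooth.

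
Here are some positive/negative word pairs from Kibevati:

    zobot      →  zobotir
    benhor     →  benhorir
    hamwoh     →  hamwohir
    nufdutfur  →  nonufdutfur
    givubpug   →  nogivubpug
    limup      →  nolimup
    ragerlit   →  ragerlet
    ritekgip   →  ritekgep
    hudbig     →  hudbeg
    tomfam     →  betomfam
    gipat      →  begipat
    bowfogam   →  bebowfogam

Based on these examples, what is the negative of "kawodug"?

nokawodug

benhor and nufdutfur both end in -r yet inflect differently (benhorir, nonufdutfur), so the final letter is not what conditions the rule; the last vowel is.
"kawodug" has last vowel 'u'. The stems whose last vowel is 'u' (nufdutfur → nonufdutfur, givubpug → nogivubpug, limup → nolimup) add the prefix no-.
The other patterns: stems whose last vowel is 'o' add -ir; stems whose last vowel is 'i' change the last vowel to 'e'; stems whose last vowel is 'a' add the prefix be-.
So kawodug → nokawodug.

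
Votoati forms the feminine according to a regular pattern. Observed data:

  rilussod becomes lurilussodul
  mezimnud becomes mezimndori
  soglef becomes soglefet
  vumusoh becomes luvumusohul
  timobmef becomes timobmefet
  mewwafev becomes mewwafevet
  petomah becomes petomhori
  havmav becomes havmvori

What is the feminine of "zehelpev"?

zehelpevet

mewwafev and havmav both end in -v yet inflect differently (mewwafevet, havmvori), so the final letter is not what conditions the rule; the last vowel is.
"zehelpev" has last vowel 'e'. The stems whose last vowel is 'e' (soglef → soglefet, timobmef → timobmefet, mewwafev → mewwafevet) add -et.
The other patterns: stems whose last vowel is 'o' add lu- … -ul around the stem; stems whose last vowel is 'a' or 'u' delete the last vowel and add -ori.
So zehelpev → zehelpevet.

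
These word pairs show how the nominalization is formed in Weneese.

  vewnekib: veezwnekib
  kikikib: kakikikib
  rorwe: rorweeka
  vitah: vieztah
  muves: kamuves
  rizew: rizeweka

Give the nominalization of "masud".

vewnekib and kikikib both end in -b yet inflect differently (veezwnekib, kakikikib), so the final letter is not what conditions the rule; the first letter is.
"masud" begins with m-. The one such stem in the data (muves → kamuves) adds the prefix ka-, so the same rule applies.
So masud → kamasud.

kamasud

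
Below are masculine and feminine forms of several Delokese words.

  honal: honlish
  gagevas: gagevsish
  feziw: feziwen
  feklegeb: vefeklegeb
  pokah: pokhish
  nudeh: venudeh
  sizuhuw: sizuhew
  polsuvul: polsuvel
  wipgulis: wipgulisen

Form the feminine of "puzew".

feziw and sizuhuw both end in -w yet inflect differently (feziwen, sizuhew), so the final letter is not what conditions the rule; the last vowel is.
"puzew" has last vowel 'e'. The stems whose last vowel is 'e' (feklegeb → vefeklegeb, nudeh → venudeh) add the prefix ve-.
So puzew → vepuzew.

vepuzew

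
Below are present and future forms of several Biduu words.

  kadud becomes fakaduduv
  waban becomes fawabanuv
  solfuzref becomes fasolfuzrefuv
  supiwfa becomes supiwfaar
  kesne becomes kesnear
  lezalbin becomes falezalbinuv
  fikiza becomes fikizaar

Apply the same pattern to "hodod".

fahododuv

solfuzref and kesne both have last vowel 'e' yet inflect differently (fasolfuzrefuv, kesnear), so the last vowel is not what conditions the rule; whether the stem ends in a vowel or a consonant is.
"hodod" ends in a consonant. The stems ending in a consonant (lezalbin → falezalbinuv, waban → fawabanuv, kadud → fakaduduv) add fa- … -uv around the stem.
So hodod → fahododuv.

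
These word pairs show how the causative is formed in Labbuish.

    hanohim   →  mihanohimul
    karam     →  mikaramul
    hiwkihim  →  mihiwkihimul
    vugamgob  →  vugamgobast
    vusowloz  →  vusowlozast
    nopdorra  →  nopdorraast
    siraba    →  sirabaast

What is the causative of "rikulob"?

rikulobast

karam and nopdorra both have last vowel 'a' yet inflect differently (mikaramul, nopdorraast), so the last vowel is not what conditions the rule; the final letter is.
"rikulob" ends in -b. The one such stem in the data (vugamgob → vugamgobast) adds -ast, so the same rule applies.
The other pattern: stems ending in -m add mi- … -ul around the stem.
So rikulob → rikulobast.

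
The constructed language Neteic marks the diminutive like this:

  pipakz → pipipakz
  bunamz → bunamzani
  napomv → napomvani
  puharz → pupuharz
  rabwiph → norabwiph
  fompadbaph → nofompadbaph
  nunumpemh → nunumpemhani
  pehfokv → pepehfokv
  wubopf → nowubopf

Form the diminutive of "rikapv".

nunumpemh and fompadbaph both end in -h yet inflect differently (nunumpemhani, nofompadbaph), so the final letter is not what conditions the rule; the second-to-last letter is.
"rikapv" has second-to-last letter 'p'. The stems whose second-to-last letter is 'p' (wubopf → nowubopf, fompadbaph → nofompadbaph, rabwiph → norabwiph) add the prefix no-.
The other patterns: stems whose second-to-last letter is 'm' add -ani; stems whose second-to-last letter is 'k' or 'r' repeat the first consonant+vowel as a prefix.
So rikapv → norikapv.

norikapv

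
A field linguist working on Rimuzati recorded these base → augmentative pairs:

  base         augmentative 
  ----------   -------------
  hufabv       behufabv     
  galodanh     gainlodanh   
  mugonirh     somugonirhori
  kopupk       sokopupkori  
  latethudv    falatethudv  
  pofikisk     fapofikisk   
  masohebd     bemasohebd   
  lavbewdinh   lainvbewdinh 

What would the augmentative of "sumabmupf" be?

sosumabmupfori

"sumabmupf" has second-to-last letter 'p'. The one such stem in the data (kopupk → sokopupkori) adds so- … -ori around the stem, so the same rule applies.
So sumabmupf → sosumabmupfori.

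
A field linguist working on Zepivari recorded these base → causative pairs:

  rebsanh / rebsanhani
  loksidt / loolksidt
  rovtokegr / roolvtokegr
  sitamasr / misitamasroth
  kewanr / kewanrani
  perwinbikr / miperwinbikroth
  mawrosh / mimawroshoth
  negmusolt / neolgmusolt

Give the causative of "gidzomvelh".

mawrosh and rebsanh both end in -h yet inflect differently (mimawroshoth, rebsanhani), so the final letter is not what conditions the rule; the second-to-last letter is.
"gidzomvelh" has second-to-last letter 'l'. The one such stem in the data (negmusolt → neolgmusolt) inserts -ol- after the first vowel (as do loksidt, rovtokegr), so the same rule applies.
The other patterns: stems whose second-to-last letter is 'k' or 's' add mi- … -oth around the stem; stems whose second-to-last letter is 'n' add -ani.
So gidzomvelh → gioldzomvelh.

gioldzomvelh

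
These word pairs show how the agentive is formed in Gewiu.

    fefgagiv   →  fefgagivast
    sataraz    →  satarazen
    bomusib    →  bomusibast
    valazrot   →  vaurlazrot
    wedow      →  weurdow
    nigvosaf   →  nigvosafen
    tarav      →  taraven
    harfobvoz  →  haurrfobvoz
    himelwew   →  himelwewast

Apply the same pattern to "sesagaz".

sesagazen

"sesagaz" has last vowel 'a'. The stems whose last vowel is 'a' (nigvosaf → nigvosafen, tarav → taraven, sataraz → satarazen) add -en.
The other patterns: stems whose last vowel is 'e' or 'i' add -ast; stems whose last vowel is 'o' insert -ur- after the first vowel.
So sesagaz → sesagazen.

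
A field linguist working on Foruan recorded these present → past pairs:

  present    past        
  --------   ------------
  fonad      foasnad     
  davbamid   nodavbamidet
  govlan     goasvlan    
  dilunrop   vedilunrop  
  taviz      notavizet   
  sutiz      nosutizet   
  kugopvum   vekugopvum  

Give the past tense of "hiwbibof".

"hiwbibof" has last vowel 'o'. The one such stem in the data (dilunrop → vedilunrop) adds the prefix ve-, so the same rule applies.
So hiwbibof → vehiwbibof.

vehiwbibof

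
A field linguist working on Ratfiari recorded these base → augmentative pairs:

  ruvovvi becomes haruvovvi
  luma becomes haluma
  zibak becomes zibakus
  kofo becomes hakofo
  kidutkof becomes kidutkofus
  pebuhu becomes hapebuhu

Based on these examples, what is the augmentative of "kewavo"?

zibak and luma both have last vowel 'a' yet inflect differently (zibakus, haluma), so the last vowel is not what conditions the rule; whether the stem ends in a vowel or a consonant is.
"kewavo" ends in a vowel. The stems ending in a vowel (luma → haluma, ruvovvi → haruvovvi, pebuhu → hapebuhu) add the prefix ha-.
So kewavo → hakewavo.

hakewavo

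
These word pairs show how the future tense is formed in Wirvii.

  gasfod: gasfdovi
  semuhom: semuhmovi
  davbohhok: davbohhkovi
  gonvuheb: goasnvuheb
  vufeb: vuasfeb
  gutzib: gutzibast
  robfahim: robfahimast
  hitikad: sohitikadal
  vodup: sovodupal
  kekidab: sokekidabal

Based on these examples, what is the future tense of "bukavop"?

bukavpovi

gonvuheb and gutzib both end in -b yet inflect differently (goasnvuheb, gutzibast), so the final letter is not what conditions the rule; the last vowel is.
"bukavop" has last vowel 'o'. The stems whose last vowel is 'o' (gasfod → gasfdovi, semuhom → semuhmovi, davbohhok → davbohhkovi) delete the last vowel and add -ovi.
The other patterns: stems whose last vowel is 'e' insert -as- after the first vowel; stems whose last vowel is 'i' add -ast; stems whose last vowel is 'a' or 'u' add so- … -al around the stem.
So bukavop → bukavpovi.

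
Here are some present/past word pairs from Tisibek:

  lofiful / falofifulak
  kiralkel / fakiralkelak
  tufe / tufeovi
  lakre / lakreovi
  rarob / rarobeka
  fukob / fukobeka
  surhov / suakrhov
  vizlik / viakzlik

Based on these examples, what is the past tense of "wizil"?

"wizil" ends in -l. The stems ending in -l (lofiful → falofifulak, kiralkel → fakiralkelak) add fa- … -ak around the stem.
The other patterns: stems ending in -e add -ovi; stems ending in -b add -eka; stems ending in -k or -v insert -ak- after the first vowel.
So wizil → fawizilak.

fawizilak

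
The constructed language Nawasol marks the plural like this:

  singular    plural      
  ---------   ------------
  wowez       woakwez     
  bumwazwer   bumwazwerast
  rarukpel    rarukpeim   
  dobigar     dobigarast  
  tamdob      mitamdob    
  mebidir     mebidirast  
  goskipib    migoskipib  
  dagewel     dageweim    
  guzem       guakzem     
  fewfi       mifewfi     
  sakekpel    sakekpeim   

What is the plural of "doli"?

midoli

goskipib and mebidir both have last vowel 'i' yet inflect differently (migoskipib, mebidirast), so the last vowel is not what conditions the rule; the final letter is.
"doli" ends in -i. The one such stem in the data (fewfi → mifewfi) adds the prefix mi-, so the same rule applies.
The other patterns: stems ending in -r add -ast; stems ending in -l drop the final letter and add -im; stems ending in -m or -z insert -ak- after the first vowel.
So doli → midoli.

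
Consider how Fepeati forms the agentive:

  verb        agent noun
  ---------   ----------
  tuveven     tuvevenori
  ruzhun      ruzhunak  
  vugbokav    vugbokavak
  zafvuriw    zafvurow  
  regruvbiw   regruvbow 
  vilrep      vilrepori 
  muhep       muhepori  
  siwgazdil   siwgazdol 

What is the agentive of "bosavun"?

"bosavun" has last vowel 'u'. The one such stem in the data (ruzhun → ruzhunak) adds -ak, so the same rule applies.
The other patterns: stems whose last vowel is 'e' add -ori; stems whose last vowel is 'i' change the last vowel to 'o'.
So bosavun → bosavunak.

bosavunak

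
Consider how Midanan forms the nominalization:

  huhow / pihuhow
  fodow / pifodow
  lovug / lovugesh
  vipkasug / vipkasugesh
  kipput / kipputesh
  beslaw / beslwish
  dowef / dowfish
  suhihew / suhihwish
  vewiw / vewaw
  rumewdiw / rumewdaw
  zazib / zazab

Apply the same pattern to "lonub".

huhow and beslaw both end in -w yet inflect differently (pihuhow, beslwish), so the final letter is not what conditions the rule; the last vowel is.
"lonub" has last vowel 'u'. The stems whose last vowel is 'u' (lovug → lovugesh, vipkasug → vipkasugesh, kipput → kipputesh) add -esh.
The other patterns: stems whose last vowel is 'o' add the prefix pi-; stems whose last vowel is 'a' or 'e' delete the last vowel and add -ish; stems whose last vowel is 'i' change the last vowel to 'a'.
So lonub → lonubesh.

lonubesh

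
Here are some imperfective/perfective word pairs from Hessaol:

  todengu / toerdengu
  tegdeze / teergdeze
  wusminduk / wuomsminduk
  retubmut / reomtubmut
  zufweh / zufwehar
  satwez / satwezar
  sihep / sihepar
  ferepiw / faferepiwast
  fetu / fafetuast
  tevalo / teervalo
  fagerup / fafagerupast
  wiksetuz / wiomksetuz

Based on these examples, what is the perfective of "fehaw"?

"fehaw" begins with f-. The stems beginning with f- (ferepiw → faferepiwast, fetu → fafetuast, fagerup → fafagerupast) add fa- … -ast around the stem.
So fehaw → fafehawast.

fafehawast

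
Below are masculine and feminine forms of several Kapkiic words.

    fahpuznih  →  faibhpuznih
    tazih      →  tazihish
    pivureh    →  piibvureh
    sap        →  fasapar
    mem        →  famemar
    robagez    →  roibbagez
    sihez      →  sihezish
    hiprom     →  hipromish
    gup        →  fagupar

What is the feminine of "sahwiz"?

mem and hiprom both end in -m yet inflect differently (famemar, hipromish), so the final letter is not what conditions the rule; the number of vowels is.
"sahwiz" has 2 vowels. The stems with 2 vowels (tazih → tazihish, hiprom → hipromish, sihez → sihezish) add -ish.
So sahwiz → sahwizish.

sahwizish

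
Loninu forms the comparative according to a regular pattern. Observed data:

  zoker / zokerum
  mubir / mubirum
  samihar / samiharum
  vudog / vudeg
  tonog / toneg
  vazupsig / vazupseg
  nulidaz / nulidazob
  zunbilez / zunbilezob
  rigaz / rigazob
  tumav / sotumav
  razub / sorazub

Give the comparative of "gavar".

mubir and vazupsig both have last vowel 'i' yet inflect differently (mubirum, vazupseg), so the last vowel is not what conditions the rule; the final letter is.
"gavar" ends in -r. The stems ending in -r (zoker → zokerum, mubir → mubirum, samihar → samiharum) add -um.
The other patterns: stems ending in -g change the last vowel to 'e'; stems ending in -z add -ob; stems ending in -b or -v add the prefix so-.
So gavar → gavarum.

gavarum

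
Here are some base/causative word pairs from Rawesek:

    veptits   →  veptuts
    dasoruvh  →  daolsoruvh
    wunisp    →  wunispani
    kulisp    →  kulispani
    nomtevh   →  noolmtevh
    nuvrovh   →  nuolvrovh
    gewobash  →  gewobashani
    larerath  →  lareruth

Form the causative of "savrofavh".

saolvrofavh

gewobash and dasoruvh both end in -h yet inflect differently (gewobashani, daolsoruvh), so the final letter is not what conditions the rule; the second-to-last letter is.
"savrofavh" has second-to-last letter 'v'. The stems whose second-to-last letter is 'v' (dasoruvh → daolsoruvh, nomtevh → noolmtevh, nuvrovh → nuolvrovh) insert -ol- after the first vowel.
The other patterns: stems whose second-to-last letter is 's' add -ani; stems whose second-to-last letter is 't' change the last vowel to 'u'.
So savrofavh → saolvrofavh.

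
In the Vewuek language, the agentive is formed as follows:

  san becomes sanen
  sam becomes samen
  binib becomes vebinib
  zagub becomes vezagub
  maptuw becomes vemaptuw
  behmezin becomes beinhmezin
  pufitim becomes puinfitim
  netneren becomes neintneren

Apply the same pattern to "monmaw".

vemonmaw

san and behmezin both end in -n yet inflect differently (sanen, beinhmezin), so the final letter is not what conditions the rule; the number of vowels is.
"monmaw" has 2 vowels. The stems with 2 vowels (binib → vebinib, zagub → vezagub, maptuw → vemaptuw) add the prefix ve-.
The other patterns: stems with 1 vowel add -en; stems with 3 vowels insert -in- after the first vowel.
So monmaw → vemonmaw.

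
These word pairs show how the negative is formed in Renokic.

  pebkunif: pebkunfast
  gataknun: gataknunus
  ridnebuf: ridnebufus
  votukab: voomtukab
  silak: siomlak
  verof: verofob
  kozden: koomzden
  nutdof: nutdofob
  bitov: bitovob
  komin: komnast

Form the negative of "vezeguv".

vezeguvus

gataknun and komin both end in -n yet inflect differently (gataknunus, komnast), so the final letter is not what conditions the rule; the last vowel is.
"vezeguv" has last vowel 'u'. The stems whose last vowel is 'u' (ridnebuf → ridnebufus, gataknun → gataknunus) add -us.
The other patterns: stems whose last vowel is 'i' delete the last vowel and add -ast; stems whose last vowel is 'a' or 'e' insert -om- after the first vowel; stems whose last vowel is 'o' add -ob.
So vezeguv → vezeguvus.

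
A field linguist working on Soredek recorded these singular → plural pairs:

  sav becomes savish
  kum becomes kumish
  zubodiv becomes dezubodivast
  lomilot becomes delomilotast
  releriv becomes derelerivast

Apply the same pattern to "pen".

sav and zubodiv both end in -v yet inflect differently (savish, dezubodivast), so the final letter is not what conditions the rule; the number of vowels is.
"pen" has 1 vowel. The stems with 1 vowel (sav → savish, kum → kumish) add -ish.
The other pattern: stems with 3 vowels add de- … -ast around the stem.
So pen → penish.

penish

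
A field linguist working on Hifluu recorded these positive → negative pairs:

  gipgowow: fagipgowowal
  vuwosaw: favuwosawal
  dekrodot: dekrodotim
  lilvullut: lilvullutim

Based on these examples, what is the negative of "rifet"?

"rifet" ends in -t. The stems ending in -t (dekrodot → dekrodotim, lilvullut → lilvullutim) add -im.
The other pattern: stems ending in -w add fa- … -al around the stem.
So rifet → rifetim.

rifetim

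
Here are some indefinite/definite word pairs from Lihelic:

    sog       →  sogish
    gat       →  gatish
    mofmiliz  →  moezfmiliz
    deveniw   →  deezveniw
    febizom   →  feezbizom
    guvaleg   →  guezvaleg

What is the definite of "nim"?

nimish

sog and guvaleg both end in -g yet inflect differently (sogish, guezvaleg), so the final letter is not what conditions the rule; the number of vowels is.
"nim" has 1 vowel. The stems with 1 vowel (sog → sogish, gat → gatish) add -ish.
So nim → nimish.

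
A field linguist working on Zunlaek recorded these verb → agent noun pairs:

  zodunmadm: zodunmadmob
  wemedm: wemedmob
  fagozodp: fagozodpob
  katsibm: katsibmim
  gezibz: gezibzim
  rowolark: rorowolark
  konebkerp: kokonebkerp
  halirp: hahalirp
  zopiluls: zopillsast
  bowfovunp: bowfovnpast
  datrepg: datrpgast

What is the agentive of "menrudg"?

menrudgob

zodunmadm and katsibm both end in -m yet inflect differently (zodunmadmob, katsibmim), so the final letter is not what conditions the rule; the second-to-last letter is.
"menrudg" has second-to-last letter 'd'. The stems whose second-to-last letter is 'd' (zodunmadm → zodunmadmob, wemedm → wemedmob, fagozodp → fagozodpob) add -ob.
So menrudg → menrudgob.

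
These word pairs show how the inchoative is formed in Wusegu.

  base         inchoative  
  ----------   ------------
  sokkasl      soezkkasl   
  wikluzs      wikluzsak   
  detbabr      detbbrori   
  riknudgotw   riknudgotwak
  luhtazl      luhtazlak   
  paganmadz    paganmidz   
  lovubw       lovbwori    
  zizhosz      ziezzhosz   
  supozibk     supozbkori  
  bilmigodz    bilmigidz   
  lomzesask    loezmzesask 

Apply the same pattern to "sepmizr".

"sepmizr" has second-to-last letter 'z'. The stems whose second-to-last letter is 'z' (luhtazl → luhtazlak, wikluzs → wikluzsak) add -ak.
The other patterns: stems whose second-to-last letter is 's' insert -ez- after the first vowel; stems whose second-to-last letter is 'b' delete the last vowel and add -ori; stems whose second-to-last letter is 'd' change the last vowel to 'i'.
So sepmizr → sepmizrak.

sepmizrak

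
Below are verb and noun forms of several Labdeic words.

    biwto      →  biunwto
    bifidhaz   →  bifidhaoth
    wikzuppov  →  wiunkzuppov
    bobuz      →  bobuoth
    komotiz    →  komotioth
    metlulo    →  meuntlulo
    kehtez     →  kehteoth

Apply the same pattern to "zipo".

ziunpo

"zipo" ends in -o. The stems ending in -o (biwto → biunwto, metlulo → meuntlulo) insert -un- after the first vowel.
So zipo → ziunpo.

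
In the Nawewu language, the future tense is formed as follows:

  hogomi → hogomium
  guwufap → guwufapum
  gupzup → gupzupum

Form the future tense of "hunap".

hunapum

Every pair shown (hogomi → hogomium, guwufap → guwufapum, gupzup → gupzupum) follows the same rule: add -um.
So hunap → hunapum.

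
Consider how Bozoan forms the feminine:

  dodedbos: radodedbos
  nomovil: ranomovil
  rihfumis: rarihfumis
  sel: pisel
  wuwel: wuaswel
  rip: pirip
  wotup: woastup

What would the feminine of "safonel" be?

rip and wotup both end in -p yet inflect differently (pirip, woastup), so the final letter is not what conditions the rule; the number of vowels is.
"safonel" has 3 vowels. The stems with 3 vowels (rihfumis → rarihfumis, dodedbos → radodedbos, nomovil → ranomovil) add the prefix ra-.
The other patterns: stems with 1 vowel add the prefix pi-; stems with 2 vowels insert -as- after the first vowel.
So safonel → rasafonel.

rasafonel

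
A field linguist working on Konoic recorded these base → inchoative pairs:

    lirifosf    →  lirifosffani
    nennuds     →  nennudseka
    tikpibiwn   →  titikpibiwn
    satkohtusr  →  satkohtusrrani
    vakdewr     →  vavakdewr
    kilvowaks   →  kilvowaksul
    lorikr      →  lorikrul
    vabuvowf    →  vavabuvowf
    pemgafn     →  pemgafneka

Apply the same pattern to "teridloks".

teridloksul

vakdewr and lorikr both end in -r yet inflect differently (vavakdewr, lorikrul), so the final letter is not what conditions the rule; the second-to-last letter is.
"teridloks" has second-to-last letter 'k'. The stems whose second-to-last letter is 'k' (lorikr → lorikrul, kilvowaks → kilvowaksul) add -ul.
So teridloks → teridloksul.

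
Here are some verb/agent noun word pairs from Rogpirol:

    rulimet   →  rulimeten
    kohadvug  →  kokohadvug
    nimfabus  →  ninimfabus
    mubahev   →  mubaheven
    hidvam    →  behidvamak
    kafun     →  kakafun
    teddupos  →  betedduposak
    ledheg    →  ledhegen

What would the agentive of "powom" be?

ledheg and kohadvug both end in -g yet inflect differently (ledhegen, kokohadvug), so the final letter is not what conditions the rule; the last vowel is.
"powom" has last vowel 'o'. The one such stem in the data (teddupos → betedduposak) adds be- … -ak around the stem, so the same rule applies.
The other patterns: stems whose last vowel is 'e' add -en; stems whose last vowel is 'u' repeat the first consonant+vowel as a prefix.
So powom → bepowomak.

bepowomak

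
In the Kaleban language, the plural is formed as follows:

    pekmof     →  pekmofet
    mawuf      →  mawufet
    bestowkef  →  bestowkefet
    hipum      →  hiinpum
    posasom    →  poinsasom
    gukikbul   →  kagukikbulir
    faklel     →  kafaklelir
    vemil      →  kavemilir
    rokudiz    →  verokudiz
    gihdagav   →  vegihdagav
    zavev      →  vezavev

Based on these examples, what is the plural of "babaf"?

"babaf" ends in -f. The stems ending in -f (pekmof → pekmofet, mawuf → mawufet, bestowkef → bestowkefet) add -et.
So babaf → babafet.

babafet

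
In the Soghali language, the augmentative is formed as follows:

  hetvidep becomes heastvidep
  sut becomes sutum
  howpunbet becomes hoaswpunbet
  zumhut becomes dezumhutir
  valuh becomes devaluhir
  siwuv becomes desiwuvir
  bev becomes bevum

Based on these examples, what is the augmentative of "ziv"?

sut and zumhut both end in -t yet inflect differently (sutum, dezumhutir), so the final letter is not what conditions the rule; the number of vowels is.
"ziv" has 1 vowel. The stems with 1 vowel (sut → sutum, bev → bevum) add -um.
So ziv → zivum.

zivum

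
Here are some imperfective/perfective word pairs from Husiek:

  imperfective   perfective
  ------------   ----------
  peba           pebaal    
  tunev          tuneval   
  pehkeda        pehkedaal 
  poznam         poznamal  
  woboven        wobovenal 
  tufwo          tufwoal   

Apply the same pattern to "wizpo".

wizpoal

Every pair shown (peba → pebaal, tunev → tuneval, pehkeda → pehkedaal, …) follows the same rule: add -al.
So wizpo → wizpoal.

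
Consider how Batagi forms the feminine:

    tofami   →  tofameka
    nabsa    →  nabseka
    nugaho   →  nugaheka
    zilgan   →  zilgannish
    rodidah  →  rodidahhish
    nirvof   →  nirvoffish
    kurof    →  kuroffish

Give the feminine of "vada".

vadeka

nabsa and zilgan both have last vowel 'a' yet inflect differently (nabseka, zilgannish), so the last vowel is not what conditions the rule; whether the stem ends in a vowel or a consonant is.
"vada" ends in a vowel. The stems ending in a vowel (tofami → tofameka, nabsa → nabseka, nugaho → nugaheka) drop the final letter and add -eka.
The other pattern: stems ending in a consonant double the final consonant and add -ish.
So vada → vadeka.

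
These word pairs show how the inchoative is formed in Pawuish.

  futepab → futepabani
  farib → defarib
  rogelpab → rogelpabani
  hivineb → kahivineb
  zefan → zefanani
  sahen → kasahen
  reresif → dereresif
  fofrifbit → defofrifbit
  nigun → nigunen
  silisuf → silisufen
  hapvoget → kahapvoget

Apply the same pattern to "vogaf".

"vogaf" has last vowel 'a'. The stems whose last vowel is 'a' (zefan → zefanani, futepab → futepabani, rogelpab → rogelpabani) add -ani.
So vogaf → vogafani.

vogafani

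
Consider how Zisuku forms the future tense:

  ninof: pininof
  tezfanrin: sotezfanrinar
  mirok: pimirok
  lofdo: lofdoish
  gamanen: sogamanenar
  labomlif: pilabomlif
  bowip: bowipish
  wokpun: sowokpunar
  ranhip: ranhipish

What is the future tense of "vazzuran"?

sovazzuranar

"vazzuran" ends in -n. The stems ending in -n (gamanen → sogamanenar, wokpun → sowokpunar, tezfanrin → sotezfanrinar) add so- … -ar around the stem.
The other patterns: stems ending in -o or -p add -ish; stems ending in -f or -k add the prefix pi-.
So vazzuran → sovazzuranar.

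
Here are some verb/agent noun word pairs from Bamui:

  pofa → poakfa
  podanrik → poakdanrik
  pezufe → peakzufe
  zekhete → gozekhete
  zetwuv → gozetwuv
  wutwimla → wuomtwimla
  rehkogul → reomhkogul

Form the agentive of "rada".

pezufe and zekhete both end in -e yet inflect differently (peakzufe, gozekhete), so the final letter is not what conditions the rule; the first letter is.
"rada" begins with r-. The one such stem in the data (rehkogul → reomhkogul) inserts -om- after the first vowel (as does wutwimla), so the same rule applies.
The other patterns: stems beginning with p- insert -ak- after the first vowel; stems beginning with z- add the prefix go-.
So rada → raomda.

raomda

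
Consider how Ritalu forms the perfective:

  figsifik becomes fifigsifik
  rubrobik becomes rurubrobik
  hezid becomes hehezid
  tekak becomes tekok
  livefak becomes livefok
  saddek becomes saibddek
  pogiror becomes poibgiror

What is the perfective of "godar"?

godor

"godar" has last vowel 'a'. The stems whose last vowel is 'a' (tekak → tekok, livefak → livefok) change the last vowel to 'o'.
So godar → godor.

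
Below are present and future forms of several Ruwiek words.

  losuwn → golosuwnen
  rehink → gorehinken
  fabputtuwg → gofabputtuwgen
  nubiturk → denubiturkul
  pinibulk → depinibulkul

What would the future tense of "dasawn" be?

godasawnen

rehink and pinibulk both end in -k yet inflect differently (gorehinken, depinibulkul), so the final letter is not what conditions the rule; the second-to-last letter is.
"dasawn" has second-to-last letter 'w'. The stems whose second-to-last letter is 'w' (fabputtuwg → gofabputtuwgen, losuwn → golosuwnen) add go- … -en around the stem.
So dasawn → godasawnen.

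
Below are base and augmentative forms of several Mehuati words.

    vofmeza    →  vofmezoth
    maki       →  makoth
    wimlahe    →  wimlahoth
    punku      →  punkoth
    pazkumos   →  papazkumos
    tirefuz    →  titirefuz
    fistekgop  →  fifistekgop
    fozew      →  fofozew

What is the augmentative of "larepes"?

lalarepes

punku and tirefuz both have last vowel 'u' yet inflect differently (punkoth, titirefuz), so the last vowel is not what conditions the rule; whether the stem ends in a vowel or a consonant is.
"larepes" ends in a consonant. The stems ending in a consonant (pazkumos → papazkumos, tirefuz → titirefuz, fistekgop → fifistekgop) repeat the first consonant+vowel as a prefix.
So larepes → lalarepes.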